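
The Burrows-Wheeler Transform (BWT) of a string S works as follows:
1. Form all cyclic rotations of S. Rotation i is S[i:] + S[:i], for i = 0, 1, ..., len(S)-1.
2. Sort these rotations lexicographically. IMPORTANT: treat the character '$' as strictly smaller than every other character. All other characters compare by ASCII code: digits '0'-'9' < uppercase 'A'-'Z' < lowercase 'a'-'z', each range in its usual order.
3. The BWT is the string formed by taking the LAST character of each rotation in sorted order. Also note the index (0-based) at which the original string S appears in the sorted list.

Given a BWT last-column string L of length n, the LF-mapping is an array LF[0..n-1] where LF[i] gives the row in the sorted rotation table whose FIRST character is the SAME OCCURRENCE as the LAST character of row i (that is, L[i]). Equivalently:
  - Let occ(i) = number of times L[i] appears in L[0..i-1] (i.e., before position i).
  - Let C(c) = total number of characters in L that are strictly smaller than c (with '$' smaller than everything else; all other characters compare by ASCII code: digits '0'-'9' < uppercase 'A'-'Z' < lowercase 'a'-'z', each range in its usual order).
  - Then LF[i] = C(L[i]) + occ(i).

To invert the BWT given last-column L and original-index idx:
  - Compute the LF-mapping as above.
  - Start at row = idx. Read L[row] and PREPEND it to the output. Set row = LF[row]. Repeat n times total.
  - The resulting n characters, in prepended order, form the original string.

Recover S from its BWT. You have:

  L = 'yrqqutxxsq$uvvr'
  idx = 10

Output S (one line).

LF mapping: 14 4 1 2 8 7 12 13 6 3 0 9 10 11 5
Walk LF starting at row 10, prepending L[row]:
  step 1: row=10, L[10]='$', prepend. Next row=LF[10]=0
  step 2: row=0, L[0]='y', prepend. Next row=LF[0]=14
  step 3: row=14, L[14]='r', prepend. Next row=LF[14]=5
  step 4: row=5, L[5]='t', prepend. Next row=LF[5]=7
  step 5: row=7, L[7]='x', prepend. Next row=LF[7]=13
  step 6: row=13, L[13]='v', prepend. Next row=LF[13]=11
  step 7: row=11, L[11]='u', prepend. Next row=LF[11]=9
  step 8: row=9, L[9]='q', prepend. Next row=LF[9]=3
  step 9: row=3, L[3]='q', prepend. Next row=LF[3]=2
  step 10: row=2, L[2]='q', prepend. Next row=LF[2]=1
  step 11: row=1, L[1]='r', prepend. Next row=LF[1]=4
  step 12: row=4, L[4]='u', prepend. Next row=LF[4]=8
  step 13: row=8, L[8]='s', prepend. Next row=LF[8]=6
  step 14: row=6, L[6]='x', prepend. Next row=LF[6]=12
  step 15: row=12, L[12]='v', prepend. Next row=LF[12]=10
Reversed output: vxsurqqquvxtry$

Answer: vxsurqqquvxtry$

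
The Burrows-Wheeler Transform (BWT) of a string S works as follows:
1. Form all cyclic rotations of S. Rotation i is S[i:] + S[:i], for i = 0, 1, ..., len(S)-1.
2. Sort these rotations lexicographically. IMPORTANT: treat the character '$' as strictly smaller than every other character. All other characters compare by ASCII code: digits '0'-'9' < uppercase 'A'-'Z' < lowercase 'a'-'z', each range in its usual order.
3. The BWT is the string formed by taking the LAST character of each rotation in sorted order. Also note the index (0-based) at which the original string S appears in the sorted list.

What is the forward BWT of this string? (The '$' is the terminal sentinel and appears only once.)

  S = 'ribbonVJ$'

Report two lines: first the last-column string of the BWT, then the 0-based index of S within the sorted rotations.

All 9 rotations (rotation i = S[i:]+S[:i]):
  rot[0] = ribbonVJ$
  rot[1] = ibbonVJ$r
  rot[2] = bbonVJ$ri
  rot[3] = bonVJ$rib
  rot[4] = onVJ$ribb
  rot[5] = nVJ$ribbo
  rot[6] = VJ$ribbon
  rot[7] = J$ribbonV
  rot[8] = $ribbonVJ
Sorted (with $ < everything):
  sorted[0] = $ribbonVJ  (last char: 'J')
  sorted[1] = J$ribbonV  (last char: 'V')
  sorted[2] = VJ$ribbon  (last char: 'n')
  sorted[3] = bbonVJ$ri  (last char: 'i')
  sorted[4] = bonVJ$rib  (last char: 'b')
  sorted[5] = ibbonVJ$r  (last char: 'r')
  sorted[6] = nVJ$ribbo  (last char: 'o')
  sorted[7] = onVJ$ribb  (last char: 'b')
  sorted[8] = ribbonVJ$  (last char: '$')
Last column: JVnibrob$
Original string S is at sorted index 8

Answer: JVnibrob$
8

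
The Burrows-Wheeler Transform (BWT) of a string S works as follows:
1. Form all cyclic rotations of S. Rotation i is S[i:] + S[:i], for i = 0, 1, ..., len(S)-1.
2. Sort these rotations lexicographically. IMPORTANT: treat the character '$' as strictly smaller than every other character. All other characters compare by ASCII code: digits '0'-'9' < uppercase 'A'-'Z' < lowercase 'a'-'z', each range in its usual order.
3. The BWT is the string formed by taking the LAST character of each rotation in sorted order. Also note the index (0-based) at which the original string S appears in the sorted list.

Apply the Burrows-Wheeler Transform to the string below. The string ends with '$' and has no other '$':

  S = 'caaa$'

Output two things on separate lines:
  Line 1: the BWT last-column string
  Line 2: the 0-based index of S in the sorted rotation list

All 5 rotations (rotation i = S[i:]+S[:i]):
  rot[0] = caaa$
  rot[1] = aaa$c
  rot[2] = aa$ca
  rot[3] = a$caa
  rot[4] = $caaa
Sorted (with $ < everything):
  sorted[0] = $caaa  (last char: 'a')
  sorted[1] = a$caa  (last char: 'a')
  sorted[2] = aa$ca  (last char: 'a')
  sorted[3] = aaa$c  (last char: 'c')
  sorted[4] = caaa$  (last char: '$')
Last column: aaac$
Original string S is at sorted index 4

Answer: aaac$
4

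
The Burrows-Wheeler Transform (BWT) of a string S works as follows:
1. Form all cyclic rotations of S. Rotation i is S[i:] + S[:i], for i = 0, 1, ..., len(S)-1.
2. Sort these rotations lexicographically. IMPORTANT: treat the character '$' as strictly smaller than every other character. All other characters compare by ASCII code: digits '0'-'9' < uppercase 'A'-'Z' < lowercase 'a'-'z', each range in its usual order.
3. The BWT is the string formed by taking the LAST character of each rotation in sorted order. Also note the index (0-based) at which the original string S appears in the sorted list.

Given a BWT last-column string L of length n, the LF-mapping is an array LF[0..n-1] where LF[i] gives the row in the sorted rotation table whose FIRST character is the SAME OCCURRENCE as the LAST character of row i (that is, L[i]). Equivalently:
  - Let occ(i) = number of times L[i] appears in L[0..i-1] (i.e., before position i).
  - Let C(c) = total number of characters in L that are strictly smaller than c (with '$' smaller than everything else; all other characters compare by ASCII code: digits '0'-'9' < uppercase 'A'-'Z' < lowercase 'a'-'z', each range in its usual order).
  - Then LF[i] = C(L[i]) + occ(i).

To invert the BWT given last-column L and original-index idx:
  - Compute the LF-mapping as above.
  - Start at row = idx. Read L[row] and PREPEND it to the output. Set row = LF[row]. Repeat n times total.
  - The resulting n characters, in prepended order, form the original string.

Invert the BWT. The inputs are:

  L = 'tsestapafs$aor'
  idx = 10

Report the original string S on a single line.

LF mapping: 12 9 4 10 13 1 7 2 5 11 0 3 6 8
Walk LF starting at row 10, prepending L[row]:
  step 1: row=10, L[10]='$', prepend. Next row=LF[10]=0
  step 2: row=0, L[0]='t', prepend. Next row=LF[0]=12
  step 3: row=12, L[12]='o', prepend. Next row=LF[12]=6
  step 4: row=6, L[6]='p', prepend. Next row=LF[6]=7
  step 5: row=7, L[7]='a', prepend. Next row=LF[7]=2
  step 6: row=2, L[2]='e', prepend. Next row=LF[2]=4
  step 7: row=4, L[4]='t', prepend. Next row=LF[4]=13
  step 8: row=13, L[13]='r', prepend. Next row=LF[13]=8
  step 9: row=8, L[8]='f', prepend. Next row=LF[8]=5
  step 10: row=5, L[5]='a', prepend. Next row=LF[5]=1
  step 11: row=1, L[1]='s', prepend. Next row=LF[1]=9
  step 12: row=9, L[9]='s', prepend. Next row=LF[9]=11
  step 13: row=11, L[11]='a', prepend. Next row=LF[11]=3
  step 14: row=3, L[3]='s', prepend. Next row=LF[3]=10
Reversed output: sassafrteapot$

Answer: sassafrteapot$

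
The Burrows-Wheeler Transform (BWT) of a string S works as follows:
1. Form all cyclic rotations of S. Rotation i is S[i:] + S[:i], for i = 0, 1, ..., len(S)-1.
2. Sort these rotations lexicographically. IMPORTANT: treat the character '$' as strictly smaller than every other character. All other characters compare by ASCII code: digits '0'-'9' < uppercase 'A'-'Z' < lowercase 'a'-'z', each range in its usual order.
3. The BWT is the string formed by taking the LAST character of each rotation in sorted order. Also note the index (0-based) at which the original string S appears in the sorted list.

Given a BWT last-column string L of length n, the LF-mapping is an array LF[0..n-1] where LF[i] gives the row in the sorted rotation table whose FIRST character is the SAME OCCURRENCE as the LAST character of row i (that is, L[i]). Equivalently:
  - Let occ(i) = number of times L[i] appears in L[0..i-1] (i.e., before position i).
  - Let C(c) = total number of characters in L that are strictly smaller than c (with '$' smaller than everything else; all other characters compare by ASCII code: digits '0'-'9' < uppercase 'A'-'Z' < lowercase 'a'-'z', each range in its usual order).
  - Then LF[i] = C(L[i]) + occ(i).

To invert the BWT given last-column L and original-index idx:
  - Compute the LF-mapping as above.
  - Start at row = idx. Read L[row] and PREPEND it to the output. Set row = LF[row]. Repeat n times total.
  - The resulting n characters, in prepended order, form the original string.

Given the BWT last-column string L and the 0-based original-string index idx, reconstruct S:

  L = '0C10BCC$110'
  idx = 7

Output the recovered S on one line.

LF mapping: 1 8 4 2 7 9 10 0 5 6 3
Walk LF starting at row 7, prepending L[row]:
  step 1: row=7, L[7]='$', prepend. Next row=LF[7]=0
  step 2: row=0, L[0]='0', prepend. Next row=LF[0]=1
  step 3: row=1, L[1]='C', prepend. Next row=LF[1]=8
  step 4: row=8, L[8]='1', prepend. Next row=LF[8]=5
  step 5: row=5, L[5]='C', prepend. Next row=LF[5]=9
  step 6: row=9, L[9]='1', prepend. Next row=LF[9]=6
  step 7: row=6, L[6]='C', prepend. Next row=LF[6]=10
  step 8: row=10, L[10]='0', prepend. Next row=LF[10]=3
  step 9: row=3, L[3]='0', prepend. Next row=LF[3]=2
  step 10: row=2, L[2]='1', prepend. Next row=LF[2]=4
  step 11: row=4, L[4]='B', prepend. Next row=LF[4]=7
Reversed output: B100C1C1C0$

Answer: B100C1C1C0$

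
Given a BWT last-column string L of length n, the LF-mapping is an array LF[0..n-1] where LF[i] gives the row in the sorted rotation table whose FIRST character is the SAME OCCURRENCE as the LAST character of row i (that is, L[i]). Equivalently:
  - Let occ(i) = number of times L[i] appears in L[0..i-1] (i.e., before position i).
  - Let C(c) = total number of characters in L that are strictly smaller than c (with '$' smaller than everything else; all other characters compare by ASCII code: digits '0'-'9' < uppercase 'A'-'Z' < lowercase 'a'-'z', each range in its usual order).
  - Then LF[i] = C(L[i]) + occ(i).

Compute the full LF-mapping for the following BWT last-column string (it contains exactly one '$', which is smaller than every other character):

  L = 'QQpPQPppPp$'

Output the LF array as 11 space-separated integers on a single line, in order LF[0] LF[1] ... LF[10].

Char counts: '$':1, 'P':3, 'Q':3, 'p':4
C (first-col start): C('$')=0, C('P')=1, C('Q')=4, C('p')=7
L[0]='Q': occ=0, LF[0]=C('Q')+0=4+0=4
L[1]='Q': occ=1, LF[1]=C('Q')+1=4+1=5
L[2]='p': occ=0, LF[2]=C('p')+0=7+0=7
L[3]='P': occ=0, LF[3]=C('P')+0=1+0=1
L[4]='Q': occ=2, LF[4]=C('Q')+2=4+2=6
L[5]='P': occ=1, LF[5]=C('P')+1=1+1=2
L[6]='p': occ=1, LF[6]=C('p')+1=7+1=8
L[7]='p': occ=2, LF[7]=C('p')+2=7+2=9
L[8]='P': occ=2, LF[8]=C('P')+2=1+2=3
L[9]='p': occ=3, LF[9]=C('p')+3=7+3=10
L[10]='$': occ=0, LF[10]=C('$')+0=0+0=0

Answer: 4 5 7 1 6 2 8 9 3 10 0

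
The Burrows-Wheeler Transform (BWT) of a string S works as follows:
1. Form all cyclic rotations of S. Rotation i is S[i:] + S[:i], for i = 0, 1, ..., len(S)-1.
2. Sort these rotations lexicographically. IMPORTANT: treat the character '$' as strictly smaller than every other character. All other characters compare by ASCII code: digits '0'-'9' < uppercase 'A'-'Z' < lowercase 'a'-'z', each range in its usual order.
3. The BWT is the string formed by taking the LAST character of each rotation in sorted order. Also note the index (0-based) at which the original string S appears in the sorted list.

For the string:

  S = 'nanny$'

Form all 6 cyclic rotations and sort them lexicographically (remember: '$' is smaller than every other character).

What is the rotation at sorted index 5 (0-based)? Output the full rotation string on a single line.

Answer: y$nann

Derivation:
All 6 rotations (rotation i = S[i:]+S[:i]):
  rot[0] = nanny$
  rot[1] = anny$n
  rot[2] = nny$na
  rot[3] = ny$nan
  rot[4] = y$nann
  rot[5] = $nanny
Sorted (with $ < everything):
  sorted[0] = $nanny
  sorted[1] = anny$n
  sorted[2] = nanny$
  sorted[3] = nny$na
  sorted[4] = ny$nan
  sorted[5] = y$nann
sorted[5] = y$nann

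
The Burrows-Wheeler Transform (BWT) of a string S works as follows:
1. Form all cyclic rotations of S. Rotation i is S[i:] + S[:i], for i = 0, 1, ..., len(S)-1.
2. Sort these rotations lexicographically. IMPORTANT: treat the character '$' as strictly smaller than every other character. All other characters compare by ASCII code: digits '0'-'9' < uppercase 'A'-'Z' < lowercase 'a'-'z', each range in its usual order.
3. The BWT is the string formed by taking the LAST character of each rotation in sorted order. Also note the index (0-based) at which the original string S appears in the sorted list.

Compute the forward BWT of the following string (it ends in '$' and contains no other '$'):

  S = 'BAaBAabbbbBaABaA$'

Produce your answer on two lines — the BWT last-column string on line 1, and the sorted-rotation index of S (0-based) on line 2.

All 17 rotations (rotation i = S[i:]+S[:i]):
  rot[0] = BAaBAabbbbBaABaA$
  rot[1] = AaBAabbbbBaABaA$B
  rot[2] = aBAabbbbBaABaA$BA
  rot[3] = BAabbbbBaABaA$BAa
  rot[4] = AabbbbBaABaA$BAaB
  rot[5] = abbbbBaABaA$BAaBA
  rot[6] = bbbbBaABaA$BAaBAa
  rot[7] = bbbBaABaA$BAaBAab
  rot[8] = bbBaABaA$BAaBAabb
  rot[9] = bBaABaA$BAaBAabbb
  rot[10] = BaABaA$BAaBAabbbb
  rot[11] = aABaA$BAaBAabbbbB
  rot[12] = ABaA$BAaBAabbbbBa
  rot[13] = BaA$BAaBAabbbbBaA
  rot[14] = aA$BAaBAabbbbBaAB
  rot[15] = A$BAaBAabbbbBaABa
  rot[16] = $BAaBAabbbbBaABaA
Sorted (with $ < everything):
  sorted[0] = $BAaBAabbbbBaABaA  (last char: 'A')
  sorted[1] = A$BAaBAabbbbBaABa  (last char: 'a')
  sorted[2] = ABaA$BAaBAabbbbBa  (last char: 'a')
  sorted[3] = AaBAabbbbBaABaA$B  (last char: 'B')
  sorted[4] = AabbbbBaABaA$BAaB  (last char: 'B')
  sorted[5] = BAaBAabbbbBaABaA$  (last char: '$')
  sorted[6] = BAabbbbBaABaA$BAa  (last char: 'a')
  sorted[7] = BaA$BAaBAabbbbBaA  (last char: 'A')
  sorted[8] = BaABaA$BAaBAabbbb  (last char: 'b')
  sorted[9] = aA$BAaBAabbbbBaAB  (last char: 'B')
  sorted[10] = aABaA$BAaBAabbbbB  (last char: 'B')
  sorted[11] = aBAabbbbBaABaA$BA  (last char: 'A')
  sorted[12] = abbbbBaABaA$BAaBA  (last char: 'A')
  sorted[13] = bBaABaA$BAaBAabbb  (last char: 'b')
  sorted[14] = bbBaABaA$BAaBAabb  (last char: 'b')
  sorted[15] = bbbBaABaA$BAaBAab  (last char: 'b')
  sorted[16] = bbbbBaABaA$BAaBAa  (last char: 'a')
Last column: AaaBB$aAbBBAAbbba
Original string S is at sorted index 5

Answer: AaaBB$aAbBBAAbbba
5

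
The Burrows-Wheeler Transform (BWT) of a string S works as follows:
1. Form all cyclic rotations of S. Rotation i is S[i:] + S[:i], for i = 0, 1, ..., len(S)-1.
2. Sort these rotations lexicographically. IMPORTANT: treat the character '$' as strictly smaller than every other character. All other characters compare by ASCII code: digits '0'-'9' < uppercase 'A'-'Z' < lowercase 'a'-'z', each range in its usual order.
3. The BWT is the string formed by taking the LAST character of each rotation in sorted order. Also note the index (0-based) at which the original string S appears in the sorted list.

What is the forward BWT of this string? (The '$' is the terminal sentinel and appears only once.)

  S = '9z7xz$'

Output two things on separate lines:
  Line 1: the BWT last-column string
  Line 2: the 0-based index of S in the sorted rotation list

All 6 rotations (rotation i = S[i:]+S[:i]):
  rot[0] = 9z7xz$
  rot[1] = z7xz$9
  rot[2] = 7xz$9z
  rot[3] = xz$9z7
  rot[4] = z$9z7x
  rot[5] = $9z7xz
Sorted (with $ < everything):
  sorted[0] = $9z7xz  (last char: 'z')
  sorted[1] = 7xz$9z  (last char: 'z')
  sorted[2] = 9z7xz$  (last char: '$')
  sorted[3] = xz$9z7  (last char: '7')
  sorted[4] = z$9z7x  (last char: 'x')
  sorted[5] = z7xz$9  (last char: '9')
Last column: zz$7x9
Original string S is at sorted index 2

Answer: zz$7x9
2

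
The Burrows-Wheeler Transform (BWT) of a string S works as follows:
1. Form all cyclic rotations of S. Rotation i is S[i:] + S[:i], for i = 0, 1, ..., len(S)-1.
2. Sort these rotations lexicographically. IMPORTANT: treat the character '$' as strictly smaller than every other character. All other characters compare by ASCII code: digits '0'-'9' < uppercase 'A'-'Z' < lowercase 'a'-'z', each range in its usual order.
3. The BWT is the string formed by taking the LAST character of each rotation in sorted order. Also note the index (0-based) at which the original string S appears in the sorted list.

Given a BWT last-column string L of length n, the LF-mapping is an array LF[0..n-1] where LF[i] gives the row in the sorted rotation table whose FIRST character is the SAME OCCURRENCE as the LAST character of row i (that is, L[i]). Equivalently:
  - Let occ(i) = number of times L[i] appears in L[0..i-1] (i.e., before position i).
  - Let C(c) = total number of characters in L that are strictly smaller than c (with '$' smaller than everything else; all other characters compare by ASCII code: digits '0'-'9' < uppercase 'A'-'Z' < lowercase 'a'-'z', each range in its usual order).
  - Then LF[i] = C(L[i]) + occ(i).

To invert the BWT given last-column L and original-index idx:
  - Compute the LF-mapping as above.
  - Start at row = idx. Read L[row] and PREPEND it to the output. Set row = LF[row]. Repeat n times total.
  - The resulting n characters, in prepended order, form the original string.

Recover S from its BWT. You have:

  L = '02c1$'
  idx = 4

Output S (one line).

Answer: c120$

Derivation:
LF mapping: 1 3 4 2 0
Walk LF starting at row 4, prepending L[row]:
  step 1: row=4, L[4]='$', prepend. Next row=LF[4]=0
  step 2: row=0, L[0]='0', prepend. Next row=LF[0]=1
  step 3: row=1, L[1]='2', prepend. Next row=LF[1]=3
  step 4: row=3, L[3]='1', prepend. Next row=LF[3]=2
  step 5: row=2, L[2]='c', prepend. Next row=LF[2]=4
Reversed output: c120$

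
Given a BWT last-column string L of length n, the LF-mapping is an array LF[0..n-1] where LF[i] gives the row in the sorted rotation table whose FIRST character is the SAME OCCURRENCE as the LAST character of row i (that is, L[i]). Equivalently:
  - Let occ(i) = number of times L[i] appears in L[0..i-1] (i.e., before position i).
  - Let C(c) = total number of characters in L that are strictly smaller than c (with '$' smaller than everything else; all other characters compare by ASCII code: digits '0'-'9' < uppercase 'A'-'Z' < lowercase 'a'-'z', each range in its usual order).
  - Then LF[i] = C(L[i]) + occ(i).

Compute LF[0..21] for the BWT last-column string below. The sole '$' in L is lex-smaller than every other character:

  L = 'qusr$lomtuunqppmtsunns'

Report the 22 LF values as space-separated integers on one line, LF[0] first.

Char counts: '$':1, 'l':1, 'm':2, 'n':3, 'o':1, 'p':2, 'q':2, 'r':1, 's':3, 't':2, 'u':4
C (first-col start): C('$')=0, C('l')=1, C('m')=2, C('n')=4, C('o')=7, C('p')=8, C('q')=10, C('r')=12, C('s')=13, C('t')=16, C('u')=18
L[0]='q': occ=0, LF[0]=C('q')+0=10+0=10
L[1]='u': occ=0, LF[1]=C('u')+0=18+0=18
L[2]='s': occ=0, LF[2]=C('s')+0=13+0=13
L[3]='r': occ=0, LF[3]=C('r')+0=12+0=12
L[4]='$': occ=0, LF[4]=C('$')+0=0+0=0
L[5]='l': occ=0, LF[5]=C('l')+0=1+0=1
L[6]='o': occ=0, LF[6]=C('o')+0=7+0=7
L[7]='m': occ=0, LF[7]=C('m')+0=2+0=2
L[8]='t': occ=0, LF[8]=C('t')+0=16+0=16
L[9]='u': occ=1, LF[9]=C('u')+1=18+1=19
L[10]='u': occ=2, LF[10]=C('u')+2=18+2=20
L[11]='n': occ=0, LF[11]=C('n')+0=4+0=4
L[12]='q': occ=1, LF[12]=C('q')+1=10+1=11
L[13]='p': occ=0, LF[13]=C('p')+0=8+0=8
L[14]='p': occ=1, LF[14]=C('p')+1=8+1=9
L[15]='m': occ=1, LF[15]=C('m')+1=2+1=3
L[16]='t': occ=1, LF[16]=C('t')+1=16+1=17
L[17]='s': occ=1, LF[17]=C('s')+1=13+1=14
L[18]='u': occ=3, LF[18]=C('u')+3=18+3=21
L[19]='n': occ=1, LF[19]=C('n')+1=4+1=5
L[20]='n': occ=2, LF[20]=C('n')+2=4+2=6
L[21]='s': occ=2, LF[21]=C('s')+2=13+2=15

Answer: 10 18 13 12 0 1 7 2 16 19 20 4 11 8 9 3 17 14 21 5 6 15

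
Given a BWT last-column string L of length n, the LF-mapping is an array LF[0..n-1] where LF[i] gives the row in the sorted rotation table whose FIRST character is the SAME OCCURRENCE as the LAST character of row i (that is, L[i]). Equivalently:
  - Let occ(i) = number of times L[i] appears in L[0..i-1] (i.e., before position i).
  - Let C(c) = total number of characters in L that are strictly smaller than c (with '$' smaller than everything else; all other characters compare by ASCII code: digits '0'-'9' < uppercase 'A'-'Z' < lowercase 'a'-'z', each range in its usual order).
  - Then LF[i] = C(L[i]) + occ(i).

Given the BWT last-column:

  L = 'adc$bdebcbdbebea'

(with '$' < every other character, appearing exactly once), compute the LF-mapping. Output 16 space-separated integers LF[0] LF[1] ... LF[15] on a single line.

Char counts: '$':1, 'a':2, 'b':5, 'c':2, 'd':3, 'e':3
C (first-col start): C('$')=0, C('a')=1, C('b')=3, C('c')=8, C('d')=10, C('e')=13
L[0]='a': occ=0, LF[0]=C('a')+0=1+0=1
L[1]='d': occ=0, LF[1]=C('d')+0=10+0=10
L[2]='c': occ=0, LF[2]=C('c')+0=8+0=8
L[3]='$': occ=0, LF[3]=C('$')+0=0+0=0
L[4]='b': occ=0, LF[4]=C('b')+0=3+0=3
L[5]='d': occ=1, LF[5]=C('d')+1=10+1=11
L[6]='e': occ=0, LF[6]=C('e')+0=13+0=13
L[7]='b': occ=1, LF[7]=C('b')+1=3+1=4
L[8]='c': occ=1, LF[8]=C('c')+1=8+1=9
L[9]='b': occ=2, LF[9]=C('b')+2=3+2=5
L[10]='d': occ=2, LF[10]=C('d')+2=10+2=12
L[11]='b': occ=3, LF[11]=C('b')+3=3+3=6
L[12]='e': occ=1, LF[12]=C('e')+1=13+1=14
L[13]='b': occ=4, LF[13]=C('b')+4=3+4=7
L[14]='e': occ=2, LF[14]=C('e')+2=13+2=15
L[15]='a': occ=1, LF[15]=C('a')+1=1+1=2

Answer: 1 10 8 0 3 11 13 4 9 5 12 6 14 7 15 2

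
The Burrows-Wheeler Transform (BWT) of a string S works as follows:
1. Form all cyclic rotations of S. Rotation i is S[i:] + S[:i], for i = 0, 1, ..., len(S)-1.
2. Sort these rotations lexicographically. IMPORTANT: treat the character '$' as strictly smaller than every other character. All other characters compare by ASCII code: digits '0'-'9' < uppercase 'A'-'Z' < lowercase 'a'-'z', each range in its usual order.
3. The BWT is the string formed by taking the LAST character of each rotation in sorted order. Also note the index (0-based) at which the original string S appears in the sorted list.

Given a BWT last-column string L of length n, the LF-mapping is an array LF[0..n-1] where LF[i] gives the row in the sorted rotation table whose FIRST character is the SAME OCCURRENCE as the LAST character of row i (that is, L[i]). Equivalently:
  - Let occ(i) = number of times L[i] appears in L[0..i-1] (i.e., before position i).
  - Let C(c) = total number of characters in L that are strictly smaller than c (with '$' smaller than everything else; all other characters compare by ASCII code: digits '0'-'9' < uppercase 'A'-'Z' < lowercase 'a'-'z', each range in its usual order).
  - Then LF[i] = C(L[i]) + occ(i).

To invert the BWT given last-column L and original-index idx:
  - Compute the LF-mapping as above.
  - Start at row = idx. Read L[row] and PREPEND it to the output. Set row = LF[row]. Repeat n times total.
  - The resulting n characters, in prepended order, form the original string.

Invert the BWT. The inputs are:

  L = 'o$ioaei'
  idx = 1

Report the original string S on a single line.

LF mapping: 5 0 3 6 1 2 4
Walk LF starting at row 1, prepending L[row]:
  step 1: row=1, L[1]='$', prepend. Next row=LF[1]=0
  step 2: row=0, L[0]='o', prepend. Next row=LF[0]=5
  step 3: row=5, L[5]='e', prepend. Next row=LF[5]=2
  step 4: row=2, L[2]='i', prepend. Next row=LF[2]=3
  step 5: row=3, L[3]='o', prepend. Next row=LF[3]=6
  step 6: row=6, L[6]='i', prepend. Next row=LF[6]=4
  step 7: row=4, L[4]='a', prepend. Next row=LF[4]=1
Reversed output: aioieo$

Answer: aioieo$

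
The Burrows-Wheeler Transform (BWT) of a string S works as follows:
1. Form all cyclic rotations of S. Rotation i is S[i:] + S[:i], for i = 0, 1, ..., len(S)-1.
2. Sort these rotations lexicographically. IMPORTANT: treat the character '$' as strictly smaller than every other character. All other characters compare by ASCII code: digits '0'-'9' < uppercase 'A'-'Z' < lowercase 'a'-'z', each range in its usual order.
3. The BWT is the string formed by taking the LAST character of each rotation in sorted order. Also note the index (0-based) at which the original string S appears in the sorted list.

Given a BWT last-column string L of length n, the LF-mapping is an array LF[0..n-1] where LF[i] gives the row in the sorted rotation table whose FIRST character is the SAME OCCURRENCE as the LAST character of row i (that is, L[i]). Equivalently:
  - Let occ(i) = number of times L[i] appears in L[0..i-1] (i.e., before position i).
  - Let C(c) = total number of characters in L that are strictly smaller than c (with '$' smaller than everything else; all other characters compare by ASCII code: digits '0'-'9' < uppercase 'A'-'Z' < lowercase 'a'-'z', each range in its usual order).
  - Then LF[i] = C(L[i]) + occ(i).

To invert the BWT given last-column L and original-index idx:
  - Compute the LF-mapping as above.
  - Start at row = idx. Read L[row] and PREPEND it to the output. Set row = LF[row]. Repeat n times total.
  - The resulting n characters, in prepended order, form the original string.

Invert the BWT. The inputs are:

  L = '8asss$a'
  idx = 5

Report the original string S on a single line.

LF mapping: 1 2 4 5 6 0 3
Walk LF starting at row 5, prepending L[row]:
  step 1: row=5, L[5]='$', prepend. Next row=LF[5]=0
  step 2: row=0, L[0]='8', prepend. Next row=LF[0]=1
  step 3: row=1, L[1]='a', prepend. Next row=LF[1]=2
  step 4: row=2, L[2]='s', prepend. Next row=LF[2]=4
  step 5: row=4, L[4]='s', prepend. Next row=LF[4]=6
  step 6: row=6, L[6]='a', prepend. Next row=LF[6]=3
  step 7: row=3, L[3]='s', prepend. Next row=LF[3]=5
Reversed output: sassa8$

Answer: sassa8$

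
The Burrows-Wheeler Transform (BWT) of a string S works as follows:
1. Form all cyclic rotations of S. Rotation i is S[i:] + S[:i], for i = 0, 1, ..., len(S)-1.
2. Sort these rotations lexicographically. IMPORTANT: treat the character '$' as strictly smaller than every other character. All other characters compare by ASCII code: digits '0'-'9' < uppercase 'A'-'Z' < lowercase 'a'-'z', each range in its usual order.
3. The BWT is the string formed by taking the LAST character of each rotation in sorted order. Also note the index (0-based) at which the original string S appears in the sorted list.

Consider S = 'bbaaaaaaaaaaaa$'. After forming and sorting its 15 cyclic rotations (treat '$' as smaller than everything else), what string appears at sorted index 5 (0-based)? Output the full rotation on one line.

Answer: aaaaa$bbaaaaaaa

Derivation:
All 15 rotations (rotation i = S[i:]+S[:i]):
  rot[0] = bbaaaaaaaaaaaa$
  rot[1] = baaaaaaaaaaaa$b
  rot[2] = aaaaaaaaaaaa$bb
  rot[3] = aaaaaaaaaaa$bba
  rot[4] = aaaaaaaaaa$bbaa
  rot[5] = aaaaaaaaa$bbaaa
  rot[6] = aaaaaaaa$bbaaaa
  rot[7] = aaaaaaa$bbaaaaa
  rot[8] = aaaaaa$bbaaaaaa
  rot[9] = aaaaa$bbaaaaaaa
  rot[10] = aaaa$bbaaaaaaaa
  rot[11] = aaa$bbaaaaaaaaa
  rot[12] = aa$bbaaaaaaaaaa
  rot[13] = a$bbaaaaaaaaaaa
  rot[14] = $bbaaaaaaaaaaaa
Sorted (with $ < everything):
  sorted[0] = $bbaaaaaaaaaaaa
  sorted[1] = a$bbaaaaaaaaaaa
  sorted[2] = aa$bbaaaaaaaaaa
  sorted[3] = aaa$bbaaaaaaaaa
  sorted[4] = aaaa$bbaaaaaaaa
  sorted[5] = aaaaa$bbaaaaaaa
  sorted[6] = aaaaaa$bbaaaaaa
  sorted[7] = aaaaaaa$bbaaaaa
  sorted[8] = aaaaaaaa$bbaaaa
  sorted[9] = aaaaaaaaa$bbaaa
  sorted[10] = aaaaaaaaaa$bbaa
  sorted[11] = aaaaaaaaaaa$bba
  sorted[12] = aaaaaaaaaaaa$bb
  sorted[13] = baaaaaaaaaaaa$b
  sorted[14] = bbaaaaaaaaaaaa$
sorted[5] = aaaaa$bbaaaaaaa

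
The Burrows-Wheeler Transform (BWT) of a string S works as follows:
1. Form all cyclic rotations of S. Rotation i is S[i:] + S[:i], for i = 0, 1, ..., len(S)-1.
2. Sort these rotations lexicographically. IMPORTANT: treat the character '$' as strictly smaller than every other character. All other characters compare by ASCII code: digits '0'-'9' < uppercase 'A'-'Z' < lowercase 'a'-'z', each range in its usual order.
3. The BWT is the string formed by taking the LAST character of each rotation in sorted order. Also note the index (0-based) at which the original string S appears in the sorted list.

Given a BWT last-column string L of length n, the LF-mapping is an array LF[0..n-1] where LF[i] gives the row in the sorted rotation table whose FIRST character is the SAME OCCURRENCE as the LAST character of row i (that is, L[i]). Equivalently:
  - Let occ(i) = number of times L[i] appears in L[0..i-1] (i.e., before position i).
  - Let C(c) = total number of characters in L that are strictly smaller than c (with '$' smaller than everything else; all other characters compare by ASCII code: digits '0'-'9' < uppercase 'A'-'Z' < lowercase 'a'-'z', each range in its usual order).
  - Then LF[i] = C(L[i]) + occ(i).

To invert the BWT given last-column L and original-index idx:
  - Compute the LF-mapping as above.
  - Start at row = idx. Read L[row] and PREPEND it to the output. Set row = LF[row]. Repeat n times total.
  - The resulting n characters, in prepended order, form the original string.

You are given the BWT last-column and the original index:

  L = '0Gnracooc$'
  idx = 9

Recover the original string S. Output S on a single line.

LF mapping: 1 2 6 9 3 4 7 8 5 0
Walk LF starting at row 9, prepending L[row]:
  step 1: row=9, L[9]='$', prepend. Next row=LF[9]=0
  step 2: row=0, L[0]='0', prepend. Next row=LF[0]=1
  step 3: row=1, L[1]='G', prepend. Next row=LF[1]=2
  step 4: row=2, L[2]='n', prepend. Next row=LF[2]=6
  step 5: row=6, L[6]='o', prepend. Next row=LF[6]=7
  step 6: row=7, L[7]='o', prepend. Next row=LF[7]=8
  step 7: row=8, L[8]='c', prepend. Next row=LF[8]=5
  step 8: row=5, L[5]='c', prepend. Next row=LF[5]=4
  step 9: row=4, L[4]='a', prepend. Next row=LF[4]=3
  step 10: row=3, L[3]='r', prepend. Next row=LF[3]=9
Reversed output: raccoonG0$

Answer: raccoonG0$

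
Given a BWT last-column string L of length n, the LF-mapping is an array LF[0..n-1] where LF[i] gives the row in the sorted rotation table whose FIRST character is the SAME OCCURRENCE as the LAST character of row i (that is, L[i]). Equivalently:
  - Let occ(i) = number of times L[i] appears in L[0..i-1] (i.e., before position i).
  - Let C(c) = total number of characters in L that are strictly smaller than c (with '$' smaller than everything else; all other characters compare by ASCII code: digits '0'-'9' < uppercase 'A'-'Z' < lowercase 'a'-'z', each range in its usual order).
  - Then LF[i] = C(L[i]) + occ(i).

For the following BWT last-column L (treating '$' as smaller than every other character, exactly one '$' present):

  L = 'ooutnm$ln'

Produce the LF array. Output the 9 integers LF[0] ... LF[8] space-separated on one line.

Answer: 5 6 8 7 3 2 0 1 4

Derivation:
Char counts: '$':1, 'l':1, 'm':1, 'n':2, 'o':2, 't':1, 'u':1
C (first-col start): C('$')=0, C('l')=1, C('m')=2, C('n')=3, C('o')=5, C('t')=7, C('u')=8
L[0]='o': occ=0, LF[0]=C('o')+0=5+0=5
L[1]='o': occ=1, LF[1]=C('o')+1=5+1=6
L[2]='u': occ=0, LF[2]=C('u')+0=8+0=8
L[3]='t': occ=0, LF[3]=C('t')+0=7+0=7
L[4]='n': occ=0, LF[4]=C('n')+0=3+0=3
L[5]='m': occ=0, LF[5]=C('m')+0=2+0=2
L[6]='$': occ=0, LF[6]=C('$')+0=0+0=0
L[7]='l': occ=0, LF[7]=C('l')+0=1+0=1
L[8]='n': occ=1, LF[8]=C('n')+1=3+1=4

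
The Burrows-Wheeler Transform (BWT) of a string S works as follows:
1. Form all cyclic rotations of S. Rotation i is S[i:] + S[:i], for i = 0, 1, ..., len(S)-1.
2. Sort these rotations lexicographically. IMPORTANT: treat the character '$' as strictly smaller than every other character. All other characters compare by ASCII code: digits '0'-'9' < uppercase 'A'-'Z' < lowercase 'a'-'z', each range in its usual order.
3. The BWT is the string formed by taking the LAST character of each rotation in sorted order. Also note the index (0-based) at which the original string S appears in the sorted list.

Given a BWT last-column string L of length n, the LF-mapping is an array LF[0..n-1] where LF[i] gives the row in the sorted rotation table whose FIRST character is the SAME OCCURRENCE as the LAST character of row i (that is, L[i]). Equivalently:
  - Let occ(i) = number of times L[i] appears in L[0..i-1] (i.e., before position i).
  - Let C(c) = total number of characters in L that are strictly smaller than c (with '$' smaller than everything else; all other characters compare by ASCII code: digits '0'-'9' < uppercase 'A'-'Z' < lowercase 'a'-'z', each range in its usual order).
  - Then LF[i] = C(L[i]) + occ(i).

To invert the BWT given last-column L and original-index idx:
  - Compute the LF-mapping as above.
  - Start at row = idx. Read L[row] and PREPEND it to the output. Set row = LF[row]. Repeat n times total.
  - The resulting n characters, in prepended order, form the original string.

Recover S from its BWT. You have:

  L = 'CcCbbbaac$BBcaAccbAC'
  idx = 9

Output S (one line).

LF mapping: 5 15 6 11 12 13 8 9 16 0 3 4 17 10 1 18 19 14 2 7
Walk LF starting at row 9, prepending L[row]:
  step 1: row=9, L[9]='$', prepend. Next row=LF[9]=0
  step 2: row=0, L[0]='C', prepend. Next row=LF[0]=5
  step 3: row=5, L[5]='b', prepend. Next row=LF[5]=13
  step 4: row=13, L[13]='a', prepend. Next row=LF[13]=10
  step 5: row=10, L[10]='B', prepend. Next row=LF[10]=3
  step 6: row=3, L[3]='b', prepend. Next row=LF[3]=11
  step 7: row=11, L[11]='B', prepend. Next row=LF[11]=4
  step 8: row=4, L[4]='b', prepend. Next row=LF[4]=12
  step 9: row=12, L[12]='c', prepend. Next row=LF[12]=17
  step 10: row=17, L[17]='b', prepend. Next row=LF[17]=14
  step 11: row=14, L[14]='A', prepend. Next row=LF[14]=1
  step 12: row=1, L[1]='c', prepend. Next row=LF[1]=15
  step 13: row=15, L[15]='c', prepend. Next row=LF[15]=18
  step 14: row=18, L[18]='A', prepend. Next row=LF[18]=2
  step 15: row=2, L[2]='C', prepend. Next row=LF[2]=6
  step 16: row=6, L[6]='a', prepend. Next row=LF[6]=8
  step 17: row=8, L[8]='c', prepend. Next row=LF[8]=16
  step 18: row=16, L[16]='c', prepend. Next row=LF[16]=19
  step 19: row=19, L[19]='C', prepend. Next row=LF[19]=7
  step 20: row=7, L[7]='a', prepend. Next row=LF[7]=9
Reversed output: aCccaCAccAbcbBbBabC$

Answer: aCccaCAccAbcbBbBabC$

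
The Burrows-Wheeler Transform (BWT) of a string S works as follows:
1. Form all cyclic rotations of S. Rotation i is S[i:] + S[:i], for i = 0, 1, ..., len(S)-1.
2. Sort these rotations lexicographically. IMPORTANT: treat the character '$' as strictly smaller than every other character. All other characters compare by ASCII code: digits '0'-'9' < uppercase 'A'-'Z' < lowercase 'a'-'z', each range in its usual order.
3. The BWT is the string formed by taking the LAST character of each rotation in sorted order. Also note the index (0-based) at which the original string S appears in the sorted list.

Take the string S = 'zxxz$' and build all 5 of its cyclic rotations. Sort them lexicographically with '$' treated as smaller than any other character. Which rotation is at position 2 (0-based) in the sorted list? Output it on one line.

Answer: xz$zx

Derivation:
All 5 rotations (rotation i = S[i:]+S[:i]):
  rot[0] = zxxz$
  rot[1] = xxz$z
  rot[2] = xz$zx
  rot[3] = z$zxx
  rot[4] = $zxxz
Sorted (with $ < everything):
  sorted[0] = $zxxz
  sorted[1] = xxz$z
  sorted[2] = xz$zx
  sorted[3] = z$zxx
  sorted[4] = zxxz$
sorted[2] = xz$zx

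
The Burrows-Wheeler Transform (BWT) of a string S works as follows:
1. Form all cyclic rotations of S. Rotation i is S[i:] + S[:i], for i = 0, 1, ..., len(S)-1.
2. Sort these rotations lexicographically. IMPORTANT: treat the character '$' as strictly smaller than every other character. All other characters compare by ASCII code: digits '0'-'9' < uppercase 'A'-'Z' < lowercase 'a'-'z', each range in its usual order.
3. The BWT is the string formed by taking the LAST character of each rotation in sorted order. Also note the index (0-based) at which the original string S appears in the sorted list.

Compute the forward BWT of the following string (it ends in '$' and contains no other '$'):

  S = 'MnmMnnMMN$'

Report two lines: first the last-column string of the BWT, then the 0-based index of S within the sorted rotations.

Answer: NnM$mMnnMM
3

Derivation:
All 10 rotations (rotation i = S[i:]+S[:i]):
  rot[0] = MnmMnnMMN$
  rot[1] = nmMnnMMN$M
  rot[2] = mMnnMMN$Mn
  rot[3] = MnnMMN$Mnm
  rot[4] = nnMMN$MnmM
  rot[5] = nMMN$MnmMn
  rot[6] = MMN$MnmMnn
  rot[7] = MN$MnmMnnM
  rot[8] = N$MnmMnnMM
  rot[9] = $MnmMnnMMN
Sorted (with $ < everything):
  sorted[0] = $MnmMnnMMN  (last char: 'N')
  sorted[1] = MMN$MnmMnn  (last char: 'n')
  sorted[2] = MN$MnmMnnM  (last char: 'M')
  sorted[3] = MnmMnnMMN$  (last char: '$')
  sorted[4] = MnnMMN$Mnm  (last char: 'm')
  sorted[5] = N$MnmMnnMM  (last char: 'M')
  sorted[6] = mMnnMMN$Mn  (last char: 'n')
  sorted[7] = nMMN$MnmMn  (last char: 'n')
  sorted[8] = nmMnnMMN$M  (last char: 'M')
  sorted[9] = nnMMN$MnmM  (last char: 'M')
Last column: NnM$mMnnMM
Original string S is at sorted index 3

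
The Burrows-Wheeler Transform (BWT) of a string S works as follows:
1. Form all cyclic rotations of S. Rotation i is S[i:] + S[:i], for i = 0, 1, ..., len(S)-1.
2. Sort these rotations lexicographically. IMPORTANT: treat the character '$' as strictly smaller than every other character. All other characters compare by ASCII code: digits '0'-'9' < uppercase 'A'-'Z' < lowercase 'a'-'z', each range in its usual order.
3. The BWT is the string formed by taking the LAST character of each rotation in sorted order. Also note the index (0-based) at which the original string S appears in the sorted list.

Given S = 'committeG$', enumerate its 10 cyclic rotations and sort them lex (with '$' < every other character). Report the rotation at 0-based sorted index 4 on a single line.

Answer: itteG$comm

Derivation:
All 10 rotations (rotation i = S[i:]+S[:i]):
  rot[0] = committeG$
  rot[1] = ommitteG$c
  rot[2] = mmitteG$co
  rot[3] = mitteG$com
  rot[4] = itteG$comm
  rot[5] = tteG$commi
  rot[6] = teG$commit
  rot[7] = eG$committ
  rot[8] = G$committe
  rot[9] = $committeG
Sorted (with $ < everything):
  sorted[0] = $committeG
  sorted[1] = G$committe
  sorted[2] = committeG$
  sorted[3] = eG$committ
  sorted[4] = itteG$comm
  sorted[5] = mitteG$com
  sorted[6] = mmitteG$co
  sorted[7] = ommitteG$c
  sorted[8] = teG$commit
  sorted[9] = tteG$commi
sorted[4] = itteG$comm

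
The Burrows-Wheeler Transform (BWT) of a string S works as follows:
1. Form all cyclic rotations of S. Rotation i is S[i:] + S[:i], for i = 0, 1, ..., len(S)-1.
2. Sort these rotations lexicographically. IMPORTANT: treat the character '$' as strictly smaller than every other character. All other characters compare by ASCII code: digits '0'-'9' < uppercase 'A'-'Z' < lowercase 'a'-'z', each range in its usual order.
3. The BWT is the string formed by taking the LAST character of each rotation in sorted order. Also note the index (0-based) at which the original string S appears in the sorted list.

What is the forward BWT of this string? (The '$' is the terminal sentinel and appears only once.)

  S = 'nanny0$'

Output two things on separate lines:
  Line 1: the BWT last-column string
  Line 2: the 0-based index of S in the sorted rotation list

All 7 rotations (rotation i = S[i:]+S[:i]):
  rot[0] = nanny0$
  rot[1] = anny0$n
  rot[2] = nny0$na
  rot[3] = ny0$nan
  rot[4] = y0$nann
  rot[5] = 0$nanny
  rot[6] = $nanny0
Sorted (with $ < everything):
  sorted[0] = $nanny0  (last char: '0')
  sorted[1] = 0$nanny  (last char: 'y')
  sorted[2] = anny0$n  (last char: 'n')
  sorted[3] = nanny0$  (last char: '$')
  sorted[4] = nny0$na  (last char: 'a')
  sorted[5] = ny0$nan  (last char: 'n')
  sorted[6] = y0$nann  (last char: 'n')
Last column: 0yn$ann
Original string S is at sorted index 3

Answer: 0yn$ann
3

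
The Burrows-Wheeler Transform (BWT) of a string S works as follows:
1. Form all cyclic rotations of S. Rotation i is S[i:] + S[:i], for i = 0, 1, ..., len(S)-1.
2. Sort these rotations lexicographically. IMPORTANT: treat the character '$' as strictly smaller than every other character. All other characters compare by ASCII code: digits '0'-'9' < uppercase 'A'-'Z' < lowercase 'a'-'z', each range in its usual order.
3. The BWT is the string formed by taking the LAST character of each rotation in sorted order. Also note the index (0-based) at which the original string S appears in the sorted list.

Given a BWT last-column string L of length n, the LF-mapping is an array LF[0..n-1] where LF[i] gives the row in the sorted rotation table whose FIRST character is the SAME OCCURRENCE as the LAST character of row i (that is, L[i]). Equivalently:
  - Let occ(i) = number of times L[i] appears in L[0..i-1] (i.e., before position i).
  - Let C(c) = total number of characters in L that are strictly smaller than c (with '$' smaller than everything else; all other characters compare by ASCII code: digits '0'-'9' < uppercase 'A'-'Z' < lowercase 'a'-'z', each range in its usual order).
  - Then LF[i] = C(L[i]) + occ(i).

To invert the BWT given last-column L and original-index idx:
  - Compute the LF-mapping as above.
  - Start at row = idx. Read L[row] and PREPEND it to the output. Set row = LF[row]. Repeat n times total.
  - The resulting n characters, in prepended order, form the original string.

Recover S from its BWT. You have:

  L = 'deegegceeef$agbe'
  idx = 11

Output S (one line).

Answer: eggcebgeafeeeed$

Derivation:
LF mapping: 4 5 6 13 7 14 3 8 9 10 12 0 1 15 2 11
Walk LF starting at row 11, prepending L[row]:
  step 1: row=11, L[11]='$', prepend. Next row=LF[11]=0
  step 2: row=0, L[0]='d', prepend. Next row=LF[0]=4
  step 3: row=4, L[4]='e', prepend. Next row=LF[4]=7
  step 4: row=7, L[7]='e', prepend. Next row=LF[7]=8
  step 5: row=8, L[8]='e', prepend. Next row=LF[8]=9
  step 6: row=9, L[9]='e', prepend. Next row=LF[9]=10
  step 7: row=10, L[10]='f', prepend. Next row=LF[10]=12
  step 8: row=12, L[12]='a', prepend. Next row=LF[12]=1
  step 9: row=1, L[1]='e', prepend. Next row=LF[1]=5
  step 10: row=5, L[5]='g', prepend. Next row=LF[5]=14
  step 11: row=14, L[14]='b', prepend. Next row=LF[14]=2
  step 12: row=2, L[2]='e', prepend. Next row=LF[2]=6
  step 13: row=6, L[6]='c', prepend. Next row=LF[6]=3
  step 14: row=3, L[3]='g', prepend. Next row=LF[3]=13
  step 15: row=13, L[13]='g', prepend. Next row=LF[13]=15
  step 16: row=15, L[15]='e', prepend. Next row=LF[15]=11
Reversed output: eggcebgeafeeeed$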